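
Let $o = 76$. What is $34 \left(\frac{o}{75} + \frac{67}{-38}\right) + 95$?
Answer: $\frac{99046}{1425} \approx 69.506$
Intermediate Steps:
$34 \left(\frac{o}{75} + \frac{67}{-38}\right) + 95 = 34 \left(\frac{76}{75} + \frac{67}{-38}\right) + 95 = 34 \left(76 \cdot \frac{1}{75} + 67 \left(- \frac{1}{38}\right)\right) + 95 = 34 \left(\frac{76}{75} - \frac{67}{38}\right) + 95 = 34 \left(- \frac{2137}{2850}\right) + 95 = - \frac{36329}{1425} + 95 = \frac{99046}{1425}$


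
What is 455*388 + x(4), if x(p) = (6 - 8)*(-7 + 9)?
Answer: 176536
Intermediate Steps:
x(p) = -4 (x(p) = -2*2 = -4)
455*388 + x(4) = 455*388 - 4 = 176540 - 4 = 176536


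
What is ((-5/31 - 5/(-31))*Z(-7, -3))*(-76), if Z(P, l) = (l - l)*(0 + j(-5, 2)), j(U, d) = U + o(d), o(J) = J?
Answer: 0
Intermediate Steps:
j(U, d) = U + d
Z(P, l) = 0 (Z(P, l) = (l - l)*(0 + (-5 + 2)) = 0*(0 - 3) = 0*(-3) = 0)
((-5/31 - 5/(-31))*Z(-7, -3))*(-76) = ((-5/31 - 5/(-31))*0)*(-76) = ((-5*1/31 - 5*(-1/31))*0)*(-76) = ((-5/31 + 5/31)*0)*(-76) = (0*0)*(-76) = 0*(-76) = 0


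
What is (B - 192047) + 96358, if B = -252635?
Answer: -348324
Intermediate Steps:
(B - 192047) + 96358 = (-252635 - 192047) + 96358 = -444682 + 96358 = -348324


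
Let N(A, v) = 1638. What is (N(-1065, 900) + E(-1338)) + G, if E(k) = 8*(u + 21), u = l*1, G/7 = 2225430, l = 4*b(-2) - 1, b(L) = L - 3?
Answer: 15579648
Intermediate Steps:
b(L) = -3 + L
l = -21 (l = 4*(-3 - 2) - 1 = 4*(-5) - 1 = -20 - 1 = -21)
G = 15578010 (G = 7*2225430 = 15578010)
u = -21 (u = -21*1 = -21)
E(k) = 0 (E(k) = 8*(-21 + 21) = 8*0 = 0)
(N(-1065, 900) + E(-1338)) + G = (1638 + 0) + 15578010 = 1638 + 15578010 = 15579648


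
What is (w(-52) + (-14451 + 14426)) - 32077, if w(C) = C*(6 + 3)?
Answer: -32570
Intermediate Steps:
w(C) = 9*C (w(C) = C*9 = 9*C)
(w(-52) + (-14451 + 14426)) - 32077 = (9*(-52) + (-14451 + 14426)) - 32077 = (-468 - 25) - 32077 = -493 - 32077 = -32570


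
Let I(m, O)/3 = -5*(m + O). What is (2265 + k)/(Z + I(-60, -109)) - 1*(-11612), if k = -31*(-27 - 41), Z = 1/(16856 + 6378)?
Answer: 684027396174/58898191 ≈ 11614.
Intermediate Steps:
I(m, O) = -15*O - 15*m (I(m, O) = 3*(-5*(m + O)) = 3*(-5*(O + m)) = 3*(-5*O - 5*m) = -15*O - 15*m)
Z = 1/23234 ≈ 4.3040e-5
k = 2108 (k = -31*(-68) = 2108)
(2265 + k)/(Z + I(-60, -109)) - 1*(-11612) = (2265 + 2108)/(1/23234 + (-15*(-109) - 15*(-60))) - 1*(-11612) = 4373/(1/23234 + (1635 + 900)) + 11612 = 4373/(1/23234 + 2535) + 11612 = 4373/(58898191/23234) + 11612 = 4373*(23234/58898191) + 11612 = 101602282/58898191 + 11612 = 684027396174/58898191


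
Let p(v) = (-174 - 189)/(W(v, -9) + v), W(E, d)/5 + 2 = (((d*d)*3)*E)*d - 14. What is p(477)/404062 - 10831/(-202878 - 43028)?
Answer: 11412759910508017/259114220993271428 ≈ 0.044045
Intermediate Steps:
W(E, d) = -80 + 15*E*d**3 (W(E, d) = -10 + 5*((((d*d)*3)*E)*d - 14) = -10 + 5*(((d**2*3)*E)*d - 14) = -10 + 5*(((3*d**2)*E)*d - 14) = -10 + 5*((3*E*d**2)*d - 14) = -10 + 5*(3*E*d**3 - 14) = -10 + 5*(-14 + 3*E*d**3) = -10 + (-70 + 15*E*d**3) = -80 + 15*E*d**3)
p(v) = -363/(-80 - 10934*v) (p(v) = (-174 - 189)/((-80 + 15*v*(-9)**3) + v) = -363/((-80 + 15*v*(-729)) + v) = -363/((-80 - 10935*v) + v) = -363/(-80 - 10934*v))
p(477)/404062 - 10831/(-202878 - 43028) = (363/(2*(40 + 5467*477)))/404062 - 10831/(-202878 - 43028) = (363/(2*(40 + 2607759)))*(1/404062) - 10831/(-245906) = ((363/2)/2607799)*(1/404062) - 10831*(-1/245906) = ((363/2)*(1/2607799))*(1/404062) + 10831/245906 = (363/5215598)*(1/404062) + 10831/245906 = 363/2107424959076 + 10831/245906 = 11412759910508017/259114220993271428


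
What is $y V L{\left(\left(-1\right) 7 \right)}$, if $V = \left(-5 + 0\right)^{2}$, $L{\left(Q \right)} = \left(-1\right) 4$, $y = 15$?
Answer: $-1500$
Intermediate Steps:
$L{\left(Q \right)} = -4$
$V = 25$ ($V = \left(-5\right)^{2} = 25$)
$y V L{\left(\left(-1\right) 7 \right)} = 15 \cdot 25 \left(-4\right) = 375 \left(-4\right) = -1500$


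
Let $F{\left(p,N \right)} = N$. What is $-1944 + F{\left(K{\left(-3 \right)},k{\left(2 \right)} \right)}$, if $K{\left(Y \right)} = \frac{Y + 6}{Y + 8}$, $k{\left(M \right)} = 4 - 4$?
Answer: $-1944$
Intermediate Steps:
$k{\left(M \right)} = 0$
$K{\left(Y \right)} = \frac{6 + Y}{8 + Y}$
$-1944 + F{\left(K{\left(-3 \right)},k{\left(2 \right)} \right)} = -1944 + 0 = -1944$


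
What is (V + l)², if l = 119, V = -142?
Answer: 529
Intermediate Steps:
(V + l)² = (-142 + 119)² = (-23)² = 529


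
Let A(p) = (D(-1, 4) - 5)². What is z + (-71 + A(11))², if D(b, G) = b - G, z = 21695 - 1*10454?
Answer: 12082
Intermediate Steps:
z = 11241 (z = 21695 - 10454 = 11241)
A(p) = 100 (A(p) = ((-1 - 1*4) - 5)² = ((-1 - 4) - 5)² = (-5 - 5)² = (-10)² = 100)
z + (-71 + A(11))² = 11241 + (-71 + 100)² = 11241 + 29² = 11241 + 841 = 12082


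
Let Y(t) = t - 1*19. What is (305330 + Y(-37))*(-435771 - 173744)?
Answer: -186069082110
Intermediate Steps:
Y(t) = -19 + t (Y(t) = t - 19 = -19 + t)
(305330 + Y(-37))*(-435771 - 173744) = (305330 + (-19 - 37))*(-435771 - 173744) = (305330 - 56)*(-609515) = 305274*(-609515) = -186069082110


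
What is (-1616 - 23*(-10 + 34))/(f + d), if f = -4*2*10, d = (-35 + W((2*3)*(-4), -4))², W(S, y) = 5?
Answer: -542/205 ≈ -2.6439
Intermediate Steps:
d = 900 (d = (-35 + 5)² = (-30)² = 900)
f = -80 (f = -8*10 = -80)
(-1616 - 23*(-10 + 34))/(f + d) = (-1616 - 23*(-10 + 34))/(-80 + 900) = (-1616 - 23*24)/820 = (-1616 - 552)*(1/820) = -2168*1/820 = -542/205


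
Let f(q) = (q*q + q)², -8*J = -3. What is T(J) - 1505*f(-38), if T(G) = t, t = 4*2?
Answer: -2975138172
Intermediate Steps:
J = 3/8 (J = -⅛*(-3) = 3/8 ≈ 0.37500)
t = 8
f(q) = (q + q²)² (f(q) = (q² + q)² = (q + q²)²)
T(G) = 8
T(J) - 1505*f(-38) = 8 - 1505*(-38)²*(1 - 38)² = 8 - 2173220*(-37)² = 8 - 2173220*1369 = 8 - 1505*1976836 = 8 - 2975138180 = -2975138172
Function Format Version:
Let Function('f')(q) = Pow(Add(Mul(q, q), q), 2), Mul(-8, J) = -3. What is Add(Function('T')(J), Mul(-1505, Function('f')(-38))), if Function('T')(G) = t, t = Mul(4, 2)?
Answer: -2975138172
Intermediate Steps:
J = Rational(3, 8) (J = Mul(Rational(-1, 8), -3) = Rational(3, 8) ≈ 0.37500)
t = 8
Function('f')(q) = Pow(Add(q, Pow(q, 2)), 2) (Function('f')(q) = Pow(Add(Pow(q, 2), q), 2) = Pow(Add(q, Pow(q, 2)), 2))
Function('T')(G) = 8
Add(Function('T')(J), Mul(-1505, Function('f')(-38))) = Add(8, Mul(-1505, Mul(Pow(-38, 2), Pow(Add(1, -38), 2)))) = Add(8, Mul(-1505, Mul(1444, Pow(-37, 2)))) = Add(8, Mul(-1505, Mul(1444, 1369))) = Add(8, Mul(-1505, 1976836)) = Add(8, -2975138180) = -2975138172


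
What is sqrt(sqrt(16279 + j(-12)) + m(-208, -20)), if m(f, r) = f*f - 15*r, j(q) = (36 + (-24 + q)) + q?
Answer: sqrt(43564 + sqrt(16267)) ≈ 209.03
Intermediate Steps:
j(q) = 12 + 2*q (j(q) = (12 + q) + q = 12 + 2*q)
m(f, r) = f**2 - 15*r
sqrt(sqrt(16279 + j(-12)) + m(-208, -20)) = sqrt(sqrt(16279 + (12 + 2*(-12))) + ((-208)**2 - 15*(-20))) = sqrt(sqrt(16279 + (12 - 24)) + (43264 + 300)) = sqrt(sqrt(16279 - 12) + 43564) = sqrt(sqrt(16267) + 43564) = sqrt(43564 + sqrt(16267))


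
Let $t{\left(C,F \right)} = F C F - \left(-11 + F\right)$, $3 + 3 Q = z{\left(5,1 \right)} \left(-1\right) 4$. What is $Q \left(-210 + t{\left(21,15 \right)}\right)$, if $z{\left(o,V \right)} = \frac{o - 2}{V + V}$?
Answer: $-13533$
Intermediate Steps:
$z{\left(o,V \right)} = \frac{-2 + o}{2 V}$
$Q = -3$ ($Q = -1 + \frac{\frac{-2 + 5}{2 \cdot 1} \left(-1\right) 4}{3} = -1 + \frac{\frac{1}{2} \cdot 1 \cdot 3 \left(-1\right) 4}{3} = -1 + \frac{\frac{3}{2} \left(-1\right) 4}{3} = -1 + \frac{\left(- \frac{3}{2}\right) 4}{3} = -1 + \frac{1}{3} \left(-6\right) = -1 - 2 = -3$)
$t{\left(C,F \right)} = 11 - F + C F^{2}$ ($t{\left(C,F \right)} = C F F - \left(-11 + F\right) = C F^{2} - \left(-11 + F\right) = 11 - F + C F^{2}$)
$Q \left(-210 + t{\left(21,15 \right)}\right) = - 3 \left(-210 + \left(11 - 15 + 21 \cdot 15^{2}\right)\right) = - 3 \left(-210 + \left(11 - 15 + 21 \cdot 225\right)\right) = - 3 \left(-210 + \left(11 - 15 + 4725\right)\right) = - 3 \left(-210 + 4721\right) = \left(-3\right) 4511 = -13533$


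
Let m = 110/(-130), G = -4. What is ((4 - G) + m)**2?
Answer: 8649/169 ≈ 51.177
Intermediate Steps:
m = -11/13 (m = 110*(-1/130) = -11/13 ≈ -0.84615)
((4 - G) + m)**2 = ((4 - 1*(-4)) - 11/13)**2 = ((4 + 4) - 11/13)**2 = (8 - 11/13)**2 = (93/13)**2 = 8649/169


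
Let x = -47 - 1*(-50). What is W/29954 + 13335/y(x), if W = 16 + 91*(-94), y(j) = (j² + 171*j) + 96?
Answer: 65693351/3085262 ≈ 21.293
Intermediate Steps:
x = 3 (x = -47 + 50 = 3)
y(j) = 96 + j² + 171*j
W = -8538 (W = 16 - 8554 = -8538)
W/29954 + 13335/y(x) = -8538/29954 + 13335/(96 + 3² + 171*3) = -8538*1/29954 + 13335/(96 + 9 + 513) = -4269/14977 + 13335/618 = -4269/14977 + 13335*(1/618) = -4269/14977 + 4445/206 = 65693351/3085262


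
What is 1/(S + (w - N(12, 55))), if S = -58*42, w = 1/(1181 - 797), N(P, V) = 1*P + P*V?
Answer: -384/1193471 ≈ -0.00032175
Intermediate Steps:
N(P, V) = P + P*V
w = 1/384 ≈ 0.0026042
S = -2436
1/(S + (w - N(12, 55))) = 1/(-2436 + (1/384 - 12*(1 + 55))) = 1/(-2436 + (1/384 - 12*56)) = 1/(-2436 + (1/384 - 1*672)) = 1/(-2436 + (1/384 - 672)) = 1/(-2436 - 258047/384) = 1/(-1193471/384) = -384/1193471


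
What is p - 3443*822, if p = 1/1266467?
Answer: -3584286514181/1266467 ≈ -2.8301e+6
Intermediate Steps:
p = 1/1266467 ≈ 7.8960e-7
p - 3443*822 = 1/1266467 - 3443*822 = 1/1266467 - 1*2830146 = 1/1266467 - 2830146 = -3584286514181/1266467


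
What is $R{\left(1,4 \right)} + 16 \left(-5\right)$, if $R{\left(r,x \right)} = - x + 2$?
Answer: $-82$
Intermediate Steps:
$R{\left(r,x \right)} = 2 - x$
$R{\left(1,4 \right)} + 16 \left(-5\right) = \left(2 - 4\right) + 16 \left(-5\right) = \left(2 - 4\right) - 80 = -2 - 80 = -82$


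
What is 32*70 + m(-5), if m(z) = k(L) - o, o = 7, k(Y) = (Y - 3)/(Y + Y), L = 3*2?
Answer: 8933/4 ≈ 2233.3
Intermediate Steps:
L = 6
k(Y) = (-3 + Y)/(2*Y) (k(Y) = (-3 + Y)/((2*Y)) = (-3 + Y)*(1/(2*Y)) = (-3 + Y)/(2*Y))
m(z) = -27/4 (m(z) = (1/2)*(-3 + 6)/6 - 1*7 = (1/2)*(1/6)*3 - 7 = 1/4 - 7 = -27/4)
32*70 + m(-5) = 32*70 - 27/4 = 2240 - 27/4 = 8933/4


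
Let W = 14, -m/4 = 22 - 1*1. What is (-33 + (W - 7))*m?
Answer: 2184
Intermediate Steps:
m = -84 (m = -4*(22 - 1*1) = -4*(22 - 1) = -4*21 = -84)
(-33 + (W - 7))*m = (-33 + (14 - 7))*(-84) = (-33 + 7)*(-84) = -26*(-84) = 2184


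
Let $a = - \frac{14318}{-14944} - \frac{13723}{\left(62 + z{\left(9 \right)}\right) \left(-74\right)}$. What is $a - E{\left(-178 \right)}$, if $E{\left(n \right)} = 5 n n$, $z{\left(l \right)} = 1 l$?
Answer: $- \frac{3109547232659}{19628944} \approx -1.5842 \cdot 10^{5}$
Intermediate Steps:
$z{\left(l \right)} = l$
$E{\left(n \right)} = 5 n^{2}$
$a = \frac{70075821}{19628944}$ ($a = - \frac{14318}{-14944} - \frac{13723}{\left(62 + 9\right) \left(-74\right)} = \left(-14318\right) \left(- \frac{1}{14944}\right) - \frac{13723}{71 \left(-74\right)} = \frac{7159}{7472} - \frac{13723}{-5254} = \frac{7159}{7472} - - \frac{13723}{5254} = \frac{7159}{7472} + \frac{13723}{5254} = \frac{70075821}{19628944} \approx 3.57$)
$a - E{\left(-178 \right)} = \frac{70075821}{19628944} - 5 \left(-178\right)^{2} = \frac{70075821}{19628944} - 5 \cdot 31684 = \frac{70075821}{19628944} - 158420 = - \frac{3109547232659}{19628944}$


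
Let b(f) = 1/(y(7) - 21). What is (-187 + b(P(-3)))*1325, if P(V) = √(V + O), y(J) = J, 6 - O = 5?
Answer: -3470175/14 ≈ -2.4787e+5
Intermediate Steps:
O = 1 (O = 6 - 1*5 = 6 - 5 = 1)
P(V) = √(1 + V) (P(V) = √(V + 1) = √(1 + V))
b(f) = -1/14 (b(f) = 1/(7 - 21) = 1/(-14) = -1/14)
(-187 + b(P(-3)))*1325 = (-187 - 1/14)*1325 = -2619/14*1325 = -3470175/14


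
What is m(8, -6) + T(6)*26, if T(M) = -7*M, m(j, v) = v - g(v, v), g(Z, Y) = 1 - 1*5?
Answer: -1094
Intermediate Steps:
g(Z, Y) = -4 (g(Z, Y) = 1 - 5 = -4)
m(j, v) = 4 + v (m(j, v) = v - 1*(-4) = v + 4 = 4 + v)
m(8, -6) + T(6)*26 = (4 - 6) - 7*6*26 = -2 - 42*26 = -2 - 1092 = -1094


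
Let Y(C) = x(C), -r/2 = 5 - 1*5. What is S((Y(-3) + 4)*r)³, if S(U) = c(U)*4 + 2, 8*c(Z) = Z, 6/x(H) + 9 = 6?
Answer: 8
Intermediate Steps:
r = 0 (r = -2*(5 - 1*5) = -2*(5 - 5) = -2*0 = 0)
x(H) = -2 (x(H) = 6/(-9 + 6) = 6/(-3) = 6*(-⅓) = -2)
c(Z) = Z/8
Y(C) = -2
S(U) = 2 + U/2 (S(U) = (U/8)*4 + 2 = U/2 + 2 = 2 + U/2)
S((Y(-3) + 4)*r)³ = (2 + ((-2 + 4)*0)/2)³ = (2 + (2*0)/2)³ = (2 + (½)*0)³ = (2 + 0)³ = 2³ = 8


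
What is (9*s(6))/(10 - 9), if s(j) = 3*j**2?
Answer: 972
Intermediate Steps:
(9*s(6))/(10 - 9) = (9*(3*6**2))/(10 - 9) = (9*(3*36))/1 = (9*108)*1 = 972*1 = 972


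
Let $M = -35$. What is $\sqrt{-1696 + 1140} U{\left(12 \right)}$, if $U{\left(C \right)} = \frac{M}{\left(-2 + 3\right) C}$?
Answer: $- \frac{35 i \sqrt{139}}{6} \approx - 68.774 i$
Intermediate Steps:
$U{\left(C \right)} = - \frac{35}{C}$ ($U{\left(C \right)} = - \frac{35}{\left(-2 + 3\right) C} = - \frac{35}{1 C} = - \frac{35}{C}$)
$\sqrt{-1696 + 1140} U{\left(12 \right)} = \sqrt{-1696 + 1140} \left(- \frac{35}{12}\right) = \sqrt{-556} \left(\left(-35\right) \frac{1}{12}\right) = 2 i \sqrt{139} \left(- \frac{35}{12}\right) = - \frac{35 i \sqrt{139}}{6}$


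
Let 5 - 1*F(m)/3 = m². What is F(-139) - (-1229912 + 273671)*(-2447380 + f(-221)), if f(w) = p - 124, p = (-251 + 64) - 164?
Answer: -2340739371003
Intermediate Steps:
p = -351 (p = -187 - 164 = -351)
f(w) = -475 (f(w) = -351 - 124 = -475)
F(m) = 15 - 3*m²
F(-139) - (-1229912 + 273671)*(-2447380 + f(-221)) = (15 - 3*(-139)²) - (-1229912 + 273671)*(-2447380 - 475) = (15 - 3*19321) - (-956241)*(-2447855) = (15 - 57963) - 1*2340739313055 = -57948 - 2340739313055 = -2340739371003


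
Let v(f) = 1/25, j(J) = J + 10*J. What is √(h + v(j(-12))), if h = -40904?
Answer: I*√1022599/5 ≈ 202.25*I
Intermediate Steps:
j(J) = 11*J
v(f) = 1/25
√(h + v(j(-12))) = √(-40904 + 1/25) = √(-1022599/25) = I*√1022599/5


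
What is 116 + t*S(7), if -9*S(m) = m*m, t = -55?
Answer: 3739/9 ≈ 415.44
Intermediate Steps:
S(m) = -m**2/9 (S(m) = -m*m/9 = -m**2/9)
116 + t*S(7) = 116 - (-55)*7**2/9 = 116 - (-55)*49/9 = 116 - 55*(-49/9) = 116 + 2695/9 = 3739/9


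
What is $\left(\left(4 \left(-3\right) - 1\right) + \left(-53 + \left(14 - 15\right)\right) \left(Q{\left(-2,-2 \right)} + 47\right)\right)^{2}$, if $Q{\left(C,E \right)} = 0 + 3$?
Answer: $7360369$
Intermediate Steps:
$Q{\left(C,E \right)} = 3$
$\left(\left(4 \left(-3\right) - 1\right) + \left(-53 + \left(14 - 15\right)\right) \left(Q{\left(-2,-2 \right)} + 47\right)\right)^{2} = \left(\left(4 \left(-3\right) - 1\right) + \left(-53 + \left(14 - 15\right)\right) \left(3 + 47\right)\right)^{2} = \left(\left(-12 - 1\right) + \left(-53 - 1\right) 50\right)^{2} = \left(-13 - 2700\right)^{2} = \left(-2713\right)^{2} = 7360369$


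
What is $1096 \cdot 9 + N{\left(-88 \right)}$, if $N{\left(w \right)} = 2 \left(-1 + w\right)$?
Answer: $9686$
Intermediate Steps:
$N{\left(w \right)} = -2 + 2 w$
$1096 \cdot 9 + N{\left(-88 \right)} = 1096 \cdot 9 + \left(-2 + 2 \left(-88\right)\right) = 9864 - 178 = 9686$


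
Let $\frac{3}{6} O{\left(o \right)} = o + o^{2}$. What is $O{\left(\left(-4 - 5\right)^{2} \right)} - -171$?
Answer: $13455$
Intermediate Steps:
$O{\left(o \right)} = 2 o + 2 o^{2}$ ($O{\left(o \right)} = 2 \left(o + o^{2}\right) = 2 o + 2 o^{2}$)
$O{\left(\left(-4 - 5\right)^{2} \right)} - -171 = 2 \left(-4 - 5\right)^{2} \left(1 + \left(-4 - 5\right)^{2}\right) - -171 = 2 \left(-9\right)^{2} \left(1 + \left(-9\right)^{2}\right) + 171 = 2 \cdot 81 \left(1 + 81\right) + 171 = 2 \cdot 81 \cdot 82 + 171 = 13284 + 171 = 13455$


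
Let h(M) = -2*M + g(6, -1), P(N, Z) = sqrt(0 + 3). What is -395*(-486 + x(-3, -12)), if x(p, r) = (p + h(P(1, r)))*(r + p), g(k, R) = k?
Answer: 209745 - 11850*sqrt(3) ≈ 1.8922e+5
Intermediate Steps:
P(N, Z) = sqrt(3)
h(M) = 6 - 2*M (h(M) = -2*M + 6 = 6 - 2*M)
x(p, r) = (p + r)*(6 + p - 2*sqrt(3)) (x(p, r) = (p + (6 - 2*sqrt(3)))*(r + p) = (6 + p - 2*sqrt(3))*(p + r) = (p + r)*(6 + p - 2*sqrt(3)))
-395*(-486 + x(-3, -12)) = -395*(-486 + ((-3)**2 - 3*(-12) + 2*(-3)*(3 - sqrt(3)) + 2*(-12)*(3 - sqrt(3)))) = -395*(-486 + (9 + 36 + (-18 + 6*sqrt(3)) + (-72 + 24*sqrt(3)))) = -395*(-486 + (-45 + 30*sqrt(3))) = -395*(-531 + 30*sqrt(3)) = 209745 - 11850*sqrt(3)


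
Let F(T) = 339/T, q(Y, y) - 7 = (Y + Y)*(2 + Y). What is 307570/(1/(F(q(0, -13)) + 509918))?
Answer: 1097952621050/7 ≈ 1.5685e+11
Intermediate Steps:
q(Y, y) = 7 + 2*Y*(2 + Y) (q(Y, y) = 7 + (Y + Y)*(2 + Y) = 7 + (2*Y)*(2 + Y) = 7 + 2*Y*(2 + Y))
307570/(1/(F(q(0, -13)) + 509918)) = 307570/(1/(339/(7 + 2*0² + 4*0) + 509918)) = 307570/(1/(339/(7 + 2*0 + 0) + 509918)) = 307570/(1/(339/(7 + 0 + 0) + 509918)) = 307570/(1/(339/7 + 509918)) = 307570/(1/(3569765/7)) = 307570/(7/3569765) = 307570*(3569765/7) = 1097952621050/7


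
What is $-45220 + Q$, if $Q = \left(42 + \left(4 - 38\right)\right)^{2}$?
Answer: $-45156$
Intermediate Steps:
$Q = 64$ ($Q = \left(42 - 34\right)^{2} = 8^{2} = 64$)
$-45220 + Q = -45220 + 64 = -45156$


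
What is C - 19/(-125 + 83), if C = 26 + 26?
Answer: 2203/42 ≈ 52.452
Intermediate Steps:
C = 52
C - 19/(-125 + 83) = 52 - 19/(-125 + 83) = 52 - 19/(-42) = 52 - 1/42*(-19) = 52 + 19/42 = 2203/42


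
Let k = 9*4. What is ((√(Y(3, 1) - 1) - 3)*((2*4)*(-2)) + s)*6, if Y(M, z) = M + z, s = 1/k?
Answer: 1729/6 - 96*√3 ≈ 121.89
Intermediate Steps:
k = 36
s = 1/36 ≈ 0.027778
((√(Y(3, 1) - 1) - 3)*((2*4)*(-2)) + s)*6 = ((√((3 + 1) - 1) - 3)*((2*4)*(-2)) + 1/36)*6 = ((√(4 - 1) - 3)*(8*(-2)) + 1/36)*6 = ((√3 - 3)*(-16) + 1/36)*6 = ((-3 + √3)*(-16) + 1/36)*6 = ((48 - 16*√3) + 1/36)*6 = (1729/36 - 16*√3)*6 = 1729/6 - 96*√3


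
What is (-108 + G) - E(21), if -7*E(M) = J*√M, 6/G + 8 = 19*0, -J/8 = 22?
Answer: -435/4 - 176*√21/7 ≈ -223.97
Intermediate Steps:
J = -176 (J = -8*22 = -176)
G = -¾ (G = 6/(-8 + 19*0) = 6/(-8 + 0) = 6/(-8) = 6*(-⅛) = -¾ ≈ -0.75000)
E(M) = 176*√M/7 (E(M) = -(-176)*√M/7 = 176*√M/7)
(-108 + G) - E(21) = (-108 - ¾) - 176*√21/7 = -435/4 - 176*√21/7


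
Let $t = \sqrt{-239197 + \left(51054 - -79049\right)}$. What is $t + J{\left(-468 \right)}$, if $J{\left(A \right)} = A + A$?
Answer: $-936 + i \sqrt{109094} \approx -936.0 + 330.29 i$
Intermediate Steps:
$t = i \sqrt{109094}$ ($t = \sqrt{-239197 + \left(51054 + 79049\right)} = \sqrt{-239197 + 130103} = \sqrt{-109094} = i \sqrt{109094} \approx 330.29 i$)
$J{\left(A \right)} = 2 A$
$t + J{\left(-468 \right)} = i \sqrt{109094} + 2 \left(-468\right) = i \sqrt{109094} - 936 = -936 + i \sqrt{109094}$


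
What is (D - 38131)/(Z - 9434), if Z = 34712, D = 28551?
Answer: -4790/12639 ≈ -0.37899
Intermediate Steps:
(D - 38131)/(Z - 9434) = (28551 - 38131)/(34712 - 9434) = -9580/25278 = -9580*1/25278 = -4790/12639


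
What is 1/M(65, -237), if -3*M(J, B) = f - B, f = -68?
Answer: -3/169 ≈ -0.017751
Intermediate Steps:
M(J, B) = 68/3 + B/3 (M(J, B) = -(-68 - B)/3 = 68/3 + B/3)
1/M(65, -237) = 1/(68/3 + (1/3)*(-237)) = 1/(68/3 - 79) = 1/(-169/3) = -3/169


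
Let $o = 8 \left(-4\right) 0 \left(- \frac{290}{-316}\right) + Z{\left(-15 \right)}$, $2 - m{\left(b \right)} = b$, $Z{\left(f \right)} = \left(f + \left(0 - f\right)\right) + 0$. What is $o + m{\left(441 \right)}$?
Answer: $-439$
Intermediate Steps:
$Z{\left(f \right)} = 0$ ($Z{\left(f \right)} = \left(f - f\right) + 0 = 0 + 0 = 0$)
$m{\left(b \right)} = 2 - b$
$o = 0$ ($o = 8 \left(-4\right) 0 \left(- \frac{290}{-316}\right) + 0 = \left(-32\right) 0 \left(\left(-290\right) \left(- \frac{1}{316}\right)\right) + 0 = 0 \cdot \frac{145}{158} + 0 = 0 + 0 = 0$)
$o + m{\left(441 \right)} = 0 + \left(2 - 441\right) = 0 - 439 = -439$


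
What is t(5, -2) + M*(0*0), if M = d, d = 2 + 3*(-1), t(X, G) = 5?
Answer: 5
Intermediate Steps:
d = -1 (d = 2 - 3 = -1)
M = -1
t(5, -2) + M*(0*0) = 5 - 0*0 = 5 - 1*0 = 5 + 0 = 5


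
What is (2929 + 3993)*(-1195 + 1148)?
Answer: -325334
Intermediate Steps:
(2929 + 3993)*(-1195 + 1148) = 6922*(-47) = -325334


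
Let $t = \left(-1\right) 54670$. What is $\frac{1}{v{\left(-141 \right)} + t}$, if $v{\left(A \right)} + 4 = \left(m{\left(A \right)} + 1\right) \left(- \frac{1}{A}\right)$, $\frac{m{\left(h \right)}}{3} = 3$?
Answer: $- \frac{141}{7709024} \approx -1.829 \cdot 10^{-5}$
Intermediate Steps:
$m{\left(h \right)} = 9$ ($m{\left(h \right)} = 3 \cdot 3 = 9$)
$v{\left(A \right)} = -4 - \frac{10}{A}$ ($v{\left(A \right)} = -4 + \left(9 + 1\right) \left(- \frac{1}{A}\right) = -4 + 10 \left(- \frac{1}{A}\right) = -4 - \frac{10}{A}$)
$t = -54670$
$\frac{1}{v{\left(-141 \right)} + t} = \frac{1}{\left(-4 - \frac{10}{-141}\right) - 54670} = \frac{1}{\left(-4 - - \frac{10}{141}\right) - 54670} = \frac{1}{\left(-4 + \frac{10}{141}\right) - 54670} = \frac{1}{- \frac{554}{141} - 54670} = \frac{1}{- \frac{7709024}{141}} = - \frac{141}{7709024}$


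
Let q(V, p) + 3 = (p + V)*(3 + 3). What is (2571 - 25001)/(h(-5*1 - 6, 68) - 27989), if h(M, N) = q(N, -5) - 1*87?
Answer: 22430/27701 ≈ 0.80972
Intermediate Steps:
q(V, p) = -3 + 6*V + 6*p (q(V, p) = -3 + (p + V)*(3 + 3) = -3 + (V + p)*6 = -3 + (6*V + 6*p) = -3 + 6*V + 6*p)
h(M, N) = -120 + 6*N (h(M, N) = (-3 + 6*N + 6*(-5)) - 1*87 = (-3 + 6*N - 30) - 87 = (-33 + 6*N) - 87 = -120 + 6*N)
(2571 - 25001)/(h(-5*1 - 6, 68) - 27989) = (2571 - 25001)/((-120 + 6*68) - 27989) = -22430/((-120 + 408) - 27989) = -22430/(288 - 27989) = -22430/(-27701) = -22430*(-1/27701) = 22430/27701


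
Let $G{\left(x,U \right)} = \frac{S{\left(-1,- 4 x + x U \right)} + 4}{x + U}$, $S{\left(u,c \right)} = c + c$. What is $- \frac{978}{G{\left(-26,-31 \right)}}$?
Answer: $\frac{489}{16} \approx 30.563$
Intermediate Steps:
$S{\left(u,c \right)} = 2 c$
$G{\left(x,U \right)} = \frac{4 - 8 x + 2 U x}{U + x}$ ($G{\left(x,U \right)} = \frac{2 \left(- 4 x + x U\right) + 4}{x + U} = \frac{2 \left(- 4 x + U x\right) + 4}{U + x} = \frac{\left(- 8 x + 2 U x\right) + 4}{U + x} = \frac{4 - 8 x + 2 U x}{U + x}$)
$- \frac{978}{G{\left(-26,-31 \right)}} = - \frac{978}{2 \frac{1}{-31 - 26} \left(2 - 26 \left(-4 - 31\right)\right)} = - \frac{978}{2 \frac{1}{-57} \left(2 - -910\right)} = - \frac{978}{2 \left(- \frac{1}{57}\right) \left(2 + 910\right)} = - \frac{978}{2 \left(- \frac{1}{57}\right) 912} = - \frac{978}{-32} = \left(-978\right) \left(- \frac{1}{32}\right) = \frac{489}{16}$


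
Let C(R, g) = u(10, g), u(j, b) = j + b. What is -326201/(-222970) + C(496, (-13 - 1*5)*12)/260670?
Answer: 1699697657/1162431798 ≈ 1.4622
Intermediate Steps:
u(j, b) = b + j
C(R, g) = 10 + g (C(R, g) = g + 10 = 10 + g)
-326201/(-222970) + C(496, (-13 - 1*5)*12)/260670 = -326201/(-222970) + (10 + (-13 - 1*5)*12)/260670 = -326201*(-1/222970) + (10 + (-13 - 5)*12)*(1/260670) = 326201/222970 + (10 - 18*12)*(1/260670) = 326201/222970 + (10 - 216)*(1/260670) = 326201/222970 - 206*1/260670 = 326201/222970 - 103/130335 = 1699697657/1162431798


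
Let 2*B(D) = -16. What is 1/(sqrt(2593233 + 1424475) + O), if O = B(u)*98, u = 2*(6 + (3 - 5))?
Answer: 196/850763 + 3*sqrt(111603)/1701526 ≈ 0.00081939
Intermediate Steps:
u = 8 (u = 2*(6 - 2) = 2*4 = 8)
B(D) = -8 (B(D) = (1/2)*(-16) = -8)
O = -784 (O = -8*98 = -784)
1/(sqrt(2593233 + 1424475) + O) = 1/(sqrt(2593233 + 1424475) - 784) = 1/(sqrt(4017708) - 784) = 1/(6*sqrt(111603) - 784) = 1/(-784 + 6*sqrt(111603))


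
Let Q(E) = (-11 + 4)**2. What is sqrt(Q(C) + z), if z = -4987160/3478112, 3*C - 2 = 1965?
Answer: sqrt(2247734336331)/217382 ≈ 6.8968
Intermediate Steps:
C = 1967/3 (C = 2/3 + (1/3)*1965 = 2/3 + 655 = 1967/3 ≈ 655.67)
Q(E) = 49 (Q(E) = (-7)**2 = 49)
z = -623395/434764 (z = -4987160*1/3478112 = -623395/434764 ≈ -1.4339)
sqrt(Q(C) + z) = sqrt(49 - 623395/434764) = sqrt(20680041/434764) = sqrt(2247734336331)/217382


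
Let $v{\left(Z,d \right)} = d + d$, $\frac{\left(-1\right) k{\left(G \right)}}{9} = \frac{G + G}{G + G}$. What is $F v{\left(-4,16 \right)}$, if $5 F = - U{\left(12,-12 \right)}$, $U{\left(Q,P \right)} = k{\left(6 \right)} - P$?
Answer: $- \frac{96}{5} \approx -19.2$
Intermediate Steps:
$k{\left(G \right)} = -9$ ($k{\left(G \right)} = - 9 \frac{G + G}{G + G} = - 9 \frac{2 G}{2 G} = - 9 \cdot 2 G \frac{1}{2 G} = \left(-9\right) 1 = -9$)
$U{\left(Q,P \right)} = -9 - P$
$v{\left(Z,d \right)} = 2 d$
$F = - \frac{3}{5}$ ($F = \frac{\left(-1\right) \left(-9 - -12\right)}{5} = \frac{\left(-1\right) \left(-9 + 12\right)}{5} = \frac{\left(-1\right) 3}{5} = \frac{1}{5} \left(-3\right) = - \frac{3}{5} \approx -0.6$)
$F v{\left(-4,16 \right)} = - \frac{3 \cdot 2 \cdot 16}{5} = \left(- \frac{3}{5}\right) 32 = - \frac{96}{5}$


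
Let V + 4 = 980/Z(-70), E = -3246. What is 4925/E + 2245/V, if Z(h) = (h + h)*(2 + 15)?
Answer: -2761177/5410 ≈ -510.38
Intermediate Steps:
Z(h) = 34*h (Z(h) = (2*h)*17 = 34*h)
V = -75/17 (V = -4 + 980/((34*(-70))) = -4 + 980/(-2380) = -4 + 980*(-1/2380) = -4 - 7/17 = -75/17 ≈ -4.4118)
4925/E + 2245/V = 4925/(-3246) + 2245/(-75/17) = 4925*(-1/3246) + 2245*(-17/75) = -4925/3246 - 7633/15 = -2761177/5410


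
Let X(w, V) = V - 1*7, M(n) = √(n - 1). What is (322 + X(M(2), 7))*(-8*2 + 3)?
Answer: -4186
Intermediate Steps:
M(n) = √(-1 + n)
X(w, V) = -7 + V (X(w, V) = V - 7 = -7 + V)
(322 + X(M(2), 7))*(-8*2 + 3) = (322 + (-7 + 7))*(-8*2 + 3) = (322 + 0)*(-16 + 3) = 322*(-13) = -4186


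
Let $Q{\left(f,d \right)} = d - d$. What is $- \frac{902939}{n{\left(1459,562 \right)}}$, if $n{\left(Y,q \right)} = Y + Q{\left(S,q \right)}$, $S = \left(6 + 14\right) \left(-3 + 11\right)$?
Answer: $- \frac{902939}{1459} \approx -618.88$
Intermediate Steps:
$S = 160$ ($S = 20 \cdot 8 = 160$)
$Q{\left(f,d \right)} = 0$
$n{\left(Y,q \right)} = Y$ ($n{\left(Y,q \right)} = Y + 0 = Y$)
$- \frac{902939}{n{\left(1459,562 \right)}} = - \frac{902939}{1459}$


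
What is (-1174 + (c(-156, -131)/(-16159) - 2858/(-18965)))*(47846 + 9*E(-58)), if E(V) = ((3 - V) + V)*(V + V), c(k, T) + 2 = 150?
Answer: -16085204431704832/306455435 ≈ -5.2488e+7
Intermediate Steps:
c(k, T) = 148 (c(k, T) = -2 + 150 = 148)
E(V) = 6*V (E(V) = 3*(2*V) = 6*V)
(-1174 + (c(-156, -131)/(-16159) - 2858/(-18965)))*(47846 + 9*E(-58)) = (-1174 + (148/(-16159) - 2858/(-18965)))*(47846 + 9*(6*(-58))) = (-1174 + (148*(-1/16159) - 2858*(-1/18965)))*(47846 + 9*(-348)) = (-1174 + (-148/16159 + 2858/18965))*(47846 - 3132) = (-1174 + 43375602/306455435)*44714 = -359735305088/306455435*44714 = -16085204431704832/306455435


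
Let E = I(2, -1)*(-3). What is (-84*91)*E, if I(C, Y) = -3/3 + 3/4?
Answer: -5733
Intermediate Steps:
I(C, Y) = -1/4 (I(C, Y) = -3*1/3 + 3*(1/4) = -1 + 3/4 = -1/4)
E = 3/4 (E = -1/4*(-3) = 3/4 ≈ 0.75000)
(-84*91)*E = -84*91*(3/4) = -7644*3/4 = -5733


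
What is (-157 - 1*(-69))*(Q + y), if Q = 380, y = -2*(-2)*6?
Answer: -35552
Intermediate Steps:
y = 24 (y = 4*6 = 24)
(-157 - 1*(-69))*(Q + y) = (-157 - 1*(-69))*(380 + 24) = (-157 + 69)*404 = -88*404 = -35552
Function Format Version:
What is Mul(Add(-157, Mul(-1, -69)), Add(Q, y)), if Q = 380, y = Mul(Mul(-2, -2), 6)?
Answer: -35552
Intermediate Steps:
y = 24 (y = Mul(4, 6) = 24)
Mul(Add(-157, Mul(-1, -69)), Add(Q, y)) = Mul(Add(-157, Mul(-1, -69)), Add(380, 24)) = Mul(Add(-157, 69), 404) = Mul(-88, 404) = -35552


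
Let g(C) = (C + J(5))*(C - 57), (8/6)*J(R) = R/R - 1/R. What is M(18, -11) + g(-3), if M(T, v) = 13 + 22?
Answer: 179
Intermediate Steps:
J(R) = ¾ - 3/(4*R) (J(R) = 3*(R/R - 1/R)/4 = 3*(1 - 1/R)/4 = ¾ - 3/(4*R))
M(T, v) = 35
g(C) = (-57 + C)*(⅗ + C) (g(C) = (C + (¾)*(-1 + 5)/5)*(C - 57) = (C + (¾)*(⅕)*4)*(-57 + C) = (C + ⅗)*(-57 + C) = (⅗ + C)*(-57 + C) = (-57 + C)*(⅗ + C))
M(18, -11) + g(-3) = 35 + (-171/5 + (-3)² - 282/5*(-3)) = 35 + (-171/5 + 9 + 846/5) = 35 + 144 = 179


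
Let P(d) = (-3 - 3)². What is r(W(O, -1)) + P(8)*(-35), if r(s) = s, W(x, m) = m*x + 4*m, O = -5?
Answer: -1259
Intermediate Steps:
W(x, m) = 4*m + m*x
P(d) = 36 (P(d) = (-6)² = 36)
r(W(O, -1)) + P(8)*(-35) = -(4 - 5) + 36*(-35) = -1*(-1) - 1260 = 1 - 1260 = -1259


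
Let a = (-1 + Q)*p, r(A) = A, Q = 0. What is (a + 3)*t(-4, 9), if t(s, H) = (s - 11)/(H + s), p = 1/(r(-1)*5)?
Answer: -48/5 ≈ -9.6000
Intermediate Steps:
p = -⅕ (p = 1/(-1*5) = 1/(-5) = -⅕ ≈ -0.20000)
a = ⅕ (a = (-1 + 0)*(-⅕) = -1*(-⅕) = ⅕ ≈ 0.20000)
t(s, H) = (-11 + s)/(H + s)
(a + 3)*t(-4, 9) = (⅕ + 3)*((-11 - 4)/(9 - 4)) = 16*(-15/5)/5 = 16*((⅕)*(-15))/5 = (16/5)*(-3) = -48/5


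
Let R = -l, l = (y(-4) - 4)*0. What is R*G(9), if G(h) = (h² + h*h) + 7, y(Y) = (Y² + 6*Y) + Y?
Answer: 0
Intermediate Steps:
y(Y) = Y² + 7*Y
G(h) = 7 + 2*h² (G(h) = (h² + h²) + 7 = 2*h² + 7 = 7 + 2*h²)
l = 0 (l = (-4*(7 - 4) - 4)*0 = (-4*3 - 4)*0 = (-12 - 4)*0 = -16*0 = 0)
R = 0 (R = -1*0 = 0)
R*G(9) = 0*(7 + 2*9²) = 0*(7 + 2*81) = 0*(7 + 162) = 0*169 = 0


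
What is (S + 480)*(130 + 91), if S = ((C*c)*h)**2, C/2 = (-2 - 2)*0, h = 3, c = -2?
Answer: 106080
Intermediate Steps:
C = 0 (C = 2*((-2 - 2)*0) = 2*(-4*0) = 2*0 = 0)
S = 0 (S = ((0*(-2))*3)**2 = (0*3)**2 = 0**2 = 0)
(S + 480)*(130 + 91) = (0 + 480)*(130 + 91) = 480*221 = 106080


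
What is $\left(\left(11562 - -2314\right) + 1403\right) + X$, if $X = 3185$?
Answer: $18464$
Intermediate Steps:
$\left(\left(11562 - -2314\right) + 1403\right) + X = \left(\left(11562 - -2314\right) + 1403\right) + 3185 = \left(\left(11562 + 2314\right) + 1403\right) + 3185 = \left(13876 + 1403\right) + 3185 = 15279 + 3185 = 18464$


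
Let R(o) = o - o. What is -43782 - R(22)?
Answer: -43782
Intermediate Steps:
R(o) = 0
-43782 - R(22) = -43782 - 1*0 = -43782 + 0 = -43782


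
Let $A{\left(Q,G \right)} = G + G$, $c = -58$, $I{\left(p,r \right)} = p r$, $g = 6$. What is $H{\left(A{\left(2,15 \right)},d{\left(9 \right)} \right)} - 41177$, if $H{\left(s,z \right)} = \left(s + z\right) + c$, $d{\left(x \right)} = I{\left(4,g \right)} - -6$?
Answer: $-41175$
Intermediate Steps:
$A{\left(Q,G \right)} = 2 G$
$d{\left(x \right)} = 30$ ($d{\left(x \right)} = 4 \cdot 6 - -6 = 24 + 6 = 30$)
$H{\left(s,z \right)} = -58 + s + z$ ($H{\left(s,z \right)} = \left(s + z\right) - 58 = -58 + s + z$)
$H{\left(A{\left(2,15 \right)},d{\left(9 \right)} \right)} - 41177 = \left(-58 + 2 \cdot 15 + 30\right) - 41177 = \left(-58 + 30 + 30\right) - 41177 = 2 - 41177 = -41175$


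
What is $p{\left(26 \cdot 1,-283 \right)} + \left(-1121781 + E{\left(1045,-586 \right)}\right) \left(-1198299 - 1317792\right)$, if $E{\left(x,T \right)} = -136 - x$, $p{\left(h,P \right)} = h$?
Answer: $2825474581568$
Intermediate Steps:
$p{\left(26 \cdot 1,-283 \right)} + \left(-1121781 + E{\left(1045,-586 \right)}\right) \left(-1198299 - 1317792\right) = 26 \cdot 1 + \left(-1121781 - 1181\right) \left(-1198299 - 1317792\right) = 26 + \left(-1121781 - 1181\right) \left(-2516091\right) = 26 - -2825474581542 = 26 + 2825474581542 = 2825474581568$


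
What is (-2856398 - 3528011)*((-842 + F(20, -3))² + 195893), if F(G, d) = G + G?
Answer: -5357138438673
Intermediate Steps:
F(G, d) = 2*G
(-2856398 - 3528011)*((-842 + F(20, -3))² + 195893) = (-2856398 - 3528011)*((-842 + 2*20)² + 195893) = -6384409*((-842 + 40)² + 195893) = -6384409*((-802)² + 195893) = -6384409*(643204 + 195893) = -6384409*839097 = -5357138438673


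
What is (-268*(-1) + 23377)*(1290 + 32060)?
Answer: 788560750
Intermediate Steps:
(-268*(-1) + 23377)*(1290 + 32060) = (268 + 23377)*33350 = 23645*33350 = 788560750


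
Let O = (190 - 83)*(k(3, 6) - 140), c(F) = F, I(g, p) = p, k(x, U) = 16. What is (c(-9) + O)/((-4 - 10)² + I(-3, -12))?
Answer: -13277/184 ≈ -72.158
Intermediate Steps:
O = -13268 (O = (190 - 83)*(16 - 140) = 107*(-124) = -13268)
(c(-9) + O)/((-4 - 10)² + I(-3, -12)) = (-9 - 13268)/((-4 - 10)² - 12) = -13277/((-14)² - 12) = -13277/(196 - 12) = -13277/184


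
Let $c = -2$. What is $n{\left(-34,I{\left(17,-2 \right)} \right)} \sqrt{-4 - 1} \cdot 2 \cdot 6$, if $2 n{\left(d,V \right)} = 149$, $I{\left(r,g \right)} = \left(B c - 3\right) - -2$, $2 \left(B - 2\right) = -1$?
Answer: $894 i \sqrt{5} \approx 1999.0 i$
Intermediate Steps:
$B = \frac{3}{2}$ ($B = 2 + \frac{1}{2} \left(-1\right) = 2 - \frac{1}{2} = \frac{3}{2} \approx 1.5$)
$I{\left(r,g \right)} = -4$ ($I{\left(r,g \right)} = \left(\frac{3}{2} \left(-2\right) - 3\right) - -2 = \left(-3 - 3\right) + 2 = -6 + 2 = -4$)
$n{\left(d,V \right)} = \frac{149}{2}$ ($n{\left(d,V \right)} = \frac{1}{2} \cdot 149 = \frac{149}{2}$)
$n{\left(-34,I{\left(17,-2 \right)} \right)} \sqrt{-4 - 1} \cdot 2 \cdot 6 = \frac{149 \sqrt{-4 - 1} \cdot 2 \cdot 6}{2} = \frac{149 \sqrt{-5} \cdot 2 \cdot 6}{2} = \frac{149 i \sqrt{5} \cdot 2 \cdot 6}{2} = \frac{149 \cdot 2 i \sqrt{5} \cdot 6}{2} = \frac{149 \cdot 12 i \sqrt{5}}{2} = 894 i \sqrt{5}$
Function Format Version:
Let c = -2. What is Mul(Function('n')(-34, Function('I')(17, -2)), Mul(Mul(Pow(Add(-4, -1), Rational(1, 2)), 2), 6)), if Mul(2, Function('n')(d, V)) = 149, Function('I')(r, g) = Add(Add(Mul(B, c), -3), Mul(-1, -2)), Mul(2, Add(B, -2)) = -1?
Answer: Mul(894, I, Pow(5, Rational(1, 2))) ≈ Mul(1999.0, I)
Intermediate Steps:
B = Rational(3, 2) (B = Add(2, Mul(Rational(1, 2), -1)) = Add(2, Rational(-1, 2)) = Rational(3, 2) ≈ 1.5000)
Function('I')(r, g) = -4 (Function('I')(r, g) = Add(Add(Mul(Rational(3, 2), -2), -3), Mul(-1, -2)) = Add(Add(-3, -3), 2) = Add(-6, 2) = -4)
Function('n')(d, V) = Rational(149, 2) (Function('n')(d, V) = Mul(Rational(1, 2), 149) = Rational(149, 2))
Mul(Function('n')(-34, Function('I')(17, -2)), Mul(Mul(Pow(Add(-4, -1), Rational(1, 2)), 2), 6)) = Mul(Rational(149, 2), Mul(Mul(Pow(Add(-4, -1), Rational(1, 2)), 2), 6)) = Mul(Rational(149, 2), Mul(Mul(Pow(-5, Rational(1, 2)), 2), 6)) = Mul(Rational(149, 2), Mul(Mul(Mul(I, Pow(5, Rational(1, 2))), 2), 6)) = Mul(Rational(149, 2), Mul(Mul(2, I, Pow(5, Rational(1, 2))), 6)) = Mul(Rational(149, 2), Mul(12, I, Pow(5, Rational(1, 2)))) = Mul(894, I, Pow(5, Rational(1, 2)))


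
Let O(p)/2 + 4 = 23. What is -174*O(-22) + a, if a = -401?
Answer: -7013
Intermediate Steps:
O(p) = 38 (O(p) = -8 + 2*23 = -8 + 46 = 38)
-174*O(-22) + a = -174*38 - 401 = -6612 - 401 = -7013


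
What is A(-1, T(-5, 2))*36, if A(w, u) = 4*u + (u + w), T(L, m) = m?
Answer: 324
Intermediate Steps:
A(w, u) = w + 5*u
A(-1, T(-5, 2))*36 = (-1 + 5*2)*36 = (-1 + 10)*36 = 9*36 = 324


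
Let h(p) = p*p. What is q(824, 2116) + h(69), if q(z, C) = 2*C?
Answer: 8993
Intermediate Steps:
h(p) = p²
q(824, 2116) + h(69) = 2*2116 + 69² = 4232 + 4761 = 8993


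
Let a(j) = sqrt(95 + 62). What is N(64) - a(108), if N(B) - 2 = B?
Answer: 66 - sqrt(157) ≈ 53.470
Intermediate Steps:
a(j) = sqrt(157)
N(B) = 2 + B
N(64) - a(108) = (2 + 64) - sqrt(157) = 66 - sqrt(157)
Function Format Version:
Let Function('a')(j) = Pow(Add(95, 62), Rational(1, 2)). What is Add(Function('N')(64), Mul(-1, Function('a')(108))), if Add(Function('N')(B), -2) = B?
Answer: Add(66, Mul(-1, Pow(157, Rational(1, 2)))) ≈ 53.470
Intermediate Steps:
Function('a')(j) = Pow(157, Rational(1, 2))
Function('N')(B) = Add(2, B)
Add(Function('N')(64), Mul(-1, Function('a')(108))) = Add(Add(2, 64), Mul(-1, Pow(157, Rational(1, 2)))) = Add(66, Mul(-1, Pow(157, Rational(1, 2))))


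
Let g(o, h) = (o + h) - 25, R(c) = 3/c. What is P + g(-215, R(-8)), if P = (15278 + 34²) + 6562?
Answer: 182045/8 ≈ 22756.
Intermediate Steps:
g(o, h) = -25 + h + o (g(o, h) = (h + o) - 25 = -25 + h + o)
P = 22996 (P = (15278 + 1156) + 6562 = 16434 + 6562 = 22996)
P + g(-215, R(-8)) = 22996 + (-25 + 3/(-8) - 215) = 22996 + (-25 + 3*(-⅛) - 215) = 22996 + (-25 - 3/8 - 215) = 22996 - 1923/8 = 182045/8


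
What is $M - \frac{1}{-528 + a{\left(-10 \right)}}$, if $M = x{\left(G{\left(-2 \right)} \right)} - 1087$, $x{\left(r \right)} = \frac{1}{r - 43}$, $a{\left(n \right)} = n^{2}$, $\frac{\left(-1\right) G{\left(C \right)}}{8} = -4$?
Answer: $- \frac{5118013}{4708} \approx -1087.1$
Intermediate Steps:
$G{\left(C \right)} = 32$ ($G{\left(C \right)} = \left(-8\right) \left(-4\right) = 32$)
$x{\left(r \right)} = \frac{1}{-43 + r}$
$M = - \frac{11958}{11}$ ($M = \frac{1}{-43 + 32} - 1087 = \frac{1}{-11} - 1087 = - \frac{1}{11} - 1087 = - \frac{11958}{11} \approx -1087.1$)
$M - \frac{1}{-528 + a{\left(-10 \right)}} = - \frac{11958}{11} - \frac{1}{-528 + \left(-10\right)^{2}} = - \frac{11958}{11} - \frac{1}{-528 + 100} = - \frac{11958}{11} - \frac{1}{-428} = - \frac{11958}{11} - - \frac{1}{428} = - \frac{11958}{11} + \frac{1}{428} = - \frac{5118013}{4708}$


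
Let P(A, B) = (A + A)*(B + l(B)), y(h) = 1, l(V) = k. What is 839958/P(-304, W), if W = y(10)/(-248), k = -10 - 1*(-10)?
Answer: 13019349/38 ≈ 3.4261e+5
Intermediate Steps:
k = 0 (k = -10 + 10 = 0)
l(V) = 0
W = -1/248 (W = 1/(-248) = 1*(-1/248) = -1/248 ≈ -0.0040323)
P(A, B) = 2*A*B (P(A, B) = (A + A)*(B + 0) = (2*A)*B = 2*A*B)
839958/P(-304, W) = 839958/((2*(-304)*(-1/248))) = 839958/(76/31) = 839958*(31/76) = 13019349/38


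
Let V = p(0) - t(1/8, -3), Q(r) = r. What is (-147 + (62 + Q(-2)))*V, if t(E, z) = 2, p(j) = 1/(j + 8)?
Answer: 1305/8 ≈ 163.13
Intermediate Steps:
p(j) = 1/(8 + j)
V = -15/8 (V = 1/(8 + 0) - 1*2 = 1/8 - 2 = -15/8 ≈ -1.8750)
(-147 + (62 + Q(-2)))*V = (-147 + (62 - 2))*(-15/8) = (-147 + 60)*(-15/8) = -87*(-15/8) = 1305/8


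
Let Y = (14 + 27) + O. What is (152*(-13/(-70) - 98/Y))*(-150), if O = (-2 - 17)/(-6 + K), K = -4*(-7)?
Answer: 317925480/6181 ≈ 51436.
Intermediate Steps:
K = 28
O = -19/22 (O = (-2 - 17)/(-6 + 28) = -19/22 ≈ -0.86364)
Y = 883/22 (Y = (14 + 27) - 19/22 = 41 - 19/22 = 883/22 ≈ 40.136)
(152*(-13/(-70) - 98/Y))*(-150) = (152*(-13/(-70) - 98/883/22))*(-150) = (152*(-13*(-1/70) - 98*22/883))*(-150) = (152*(13/70 - 2156/883))*(-150) = (152*(-139441/61810))*(-150) = -10597516/30905*(-150) = 317925480/6181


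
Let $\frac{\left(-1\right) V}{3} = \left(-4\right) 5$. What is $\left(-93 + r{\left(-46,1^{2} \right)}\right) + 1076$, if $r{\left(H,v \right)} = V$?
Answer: $1043$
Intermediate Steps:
$V = 60$ ($V = - 3 \left(\left(-4\right) 5\right) = \left(-3\right) \left(-20\right) = 60$)
$r{\left(H,v \right)} = 60$
$\left(-93 + r{\left(-46,1^{2} \right)}\right) + 1076 = \left(-93 + 60\right) + 1076 = -33 + 1076 = 1043$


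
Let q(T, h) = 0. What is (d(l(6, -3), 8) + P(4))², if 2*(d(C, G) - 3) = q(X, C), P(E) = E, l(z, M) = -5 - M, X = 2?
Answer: 49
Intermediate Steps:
d(C, G) = 3 (d(C, G) = 3 + (½)*0 = 3 + 0 = 3)
(d(l(6, -3), 8) + P(4))² = (3 + 4)² = 7² = 49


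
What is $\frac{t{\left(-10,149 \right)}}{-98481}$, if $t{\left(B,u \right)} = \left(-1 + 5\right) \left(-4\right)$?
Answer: $\frac{16}{98481} \approx 0.00016247$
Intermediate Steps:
$t{\left(B,u \right)} = -16$ ($t{\left(B,u \right)} = 4 \left(-4\right) = -16$)
$\frac{t{\left(-10,149 \right)}}{-98481} = - \frac{16}{-98481} = \left(-16\right) \left(- \frac{1}{98481}\right) = \frac{16}{98481}$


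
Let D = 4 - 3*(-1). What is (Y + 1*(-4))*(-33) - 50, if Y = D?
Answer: -149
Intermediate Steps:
D = 7 (D = 4 + 3 = 7)
Y = 7
(Y + 1*(-4))*(-33) - 50 = (7 + 1*(-4))*(-33) - 50 = (7 - 4)*(-33) - 50 = 3*(-33) - 50 = -99 - 50 = -149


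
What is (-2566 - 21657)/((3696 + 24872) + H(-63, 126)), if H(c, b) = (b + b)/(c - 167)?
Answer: -2785645/3285194 ≈ -0.84794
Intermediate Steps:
H(c, b) = 2*b/(-167 + c) (H(c, b) = (2*b)/(-167 + c) = 2*b/(-167 + c))
(-2566 - 21657)/((3696 + 24872) + H(-63, 126)) = (-2566 - 21657)/((3696 + 24872) + 2*126/(-167 - 63)) = -24223/(28568 + 2*126/(-230)) = -24223/(28568 + 2*126*(-1/230)) = -24223/(28568 - 126/115) = -24223/3285194/115 = -24223*115/3285194 = -2785645/3285194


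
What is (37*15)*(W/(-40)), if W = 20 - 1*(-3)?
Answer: -2553/8 ≈ -319.13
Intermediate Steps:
W = 23 (W = 20 + 3 = 23)
(37*15)*(W/(-40)) = (37*15)*(23/(-40)) = 555*(23*(-1/40)) = 555*(-23/40) = -2553/8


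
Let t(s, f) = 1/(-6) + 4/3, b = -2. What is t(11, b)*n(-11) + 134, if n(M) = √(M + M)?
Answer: 134 + 7*I*√22/6 ≈ 134.0 + 5.4722*I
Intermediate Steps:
t(s, f) = 7/6 (t(s, f) = 1*(-⅙) + 4*(⅓) = -⅙ + 4/3 = 7/6)
n(M) = √2*√M (n(M) = √(2*M) = √2*√M)
t(11, b)*n(-11) + 134 = 7*(√2*√(-11))/6 + 134 = 7*(√2*(I*√11))/6 + 134 = 7*(I*√22)/6 + 134 = 7*I*√22/6 + 134 = 134 + 7*I*√22/6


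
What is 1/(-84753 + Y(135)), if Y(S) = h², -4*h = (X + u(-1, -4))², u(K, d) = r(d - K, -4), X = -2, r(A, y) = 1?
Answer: -16/1356047 ≈ -1.1799e-5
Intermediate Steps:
u(K, d) = 1
h = -¼ (h = -(-2 + 1)²/4 = -¼*(-1)² = -¼*1 = -¼ ≈ -0.25000)
Y(S) = 1/16 (Y(S) = (-¼)² = 1/16)
1/(-84753 + Y(135)) = 1/(-84753 + 1/16) = 1/(-1356047/16) = -16/1356047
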